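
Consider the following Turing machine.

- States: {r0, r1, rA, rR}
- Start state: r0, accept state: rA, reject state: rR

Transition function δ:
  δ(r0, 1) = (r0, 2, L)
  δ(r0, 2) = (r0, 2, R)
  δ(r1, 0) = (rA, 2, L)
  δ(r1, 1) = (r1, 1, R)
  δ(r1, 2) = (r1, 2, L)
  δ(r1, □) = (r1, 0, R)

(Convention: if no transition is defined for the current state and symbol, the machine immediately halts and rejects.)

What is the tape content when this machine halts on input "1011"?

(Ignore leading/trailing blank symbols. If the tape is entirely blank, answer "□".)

Execution trace:
Initial: [r0]1011
Step 1: δ(r0, 1) = (r0, 2, L) → [r0]□2011

No transition is defined for δ(r0, □). By convention the machine halts and rejects.

Final tape (ignoring leading/trailing blanks): 2011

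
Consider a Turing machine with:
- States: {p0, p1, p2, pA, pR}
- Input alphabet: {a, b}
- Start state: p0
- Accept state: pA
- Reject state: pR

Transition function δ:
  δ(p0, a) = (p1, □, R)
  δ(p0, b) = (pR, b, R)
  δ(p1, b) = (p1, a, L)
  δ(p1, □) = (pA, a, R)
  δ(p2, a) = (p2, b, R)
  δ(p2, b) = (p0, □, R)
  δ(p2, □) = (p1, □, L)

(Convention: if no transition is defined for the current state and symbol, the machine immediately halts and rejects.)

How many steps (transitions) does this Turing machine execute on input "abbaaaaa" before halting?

Execution trace:
Initial: [p0]abbaaaaa
Step 1: δ(p0, a) = (p1, □, R) → □[p1]bbaaaaa
Step 2: δ(p1, b) = (p1, a, L) → [p1]□abaaaaa
Step 3: δ(p1, □) = (pA, a, R) → a[pA]abaaaaa

The machine reaches the accept state pA and halts.

The machine executed 3 steps before halting.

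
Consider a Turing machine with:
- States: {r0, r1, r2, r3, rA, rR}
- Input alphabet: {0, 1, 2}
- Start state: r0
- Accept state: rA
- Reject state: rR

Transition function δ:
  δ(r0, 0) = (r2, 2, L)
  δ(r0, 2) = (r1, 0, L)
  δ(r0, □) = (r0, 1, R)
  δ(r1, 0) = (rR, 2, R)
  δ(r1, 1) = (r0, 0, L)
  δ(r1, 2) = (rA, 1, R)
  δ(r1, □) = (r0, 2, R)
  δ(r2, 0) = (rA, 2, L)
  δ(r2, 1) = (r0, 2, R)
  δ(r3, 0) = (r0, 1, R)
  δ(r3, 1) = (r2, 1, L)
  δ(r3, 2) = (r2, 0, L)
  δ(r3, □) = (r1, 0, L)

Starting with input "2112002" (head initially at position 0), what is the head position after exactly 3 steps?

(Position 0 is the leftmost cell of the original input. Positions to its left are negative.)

Execution trace (head position shown):
Step 0: [r0]2112002  (head at position 0)
Step 1: move left → [r1]□0112002  (head at position -1)
Step 2: move right → 2[r0]0112002  (head at position 0)
Step 3: move left → [r2]22112002  (head at position -1)

After 3 steps, the head is at position -1.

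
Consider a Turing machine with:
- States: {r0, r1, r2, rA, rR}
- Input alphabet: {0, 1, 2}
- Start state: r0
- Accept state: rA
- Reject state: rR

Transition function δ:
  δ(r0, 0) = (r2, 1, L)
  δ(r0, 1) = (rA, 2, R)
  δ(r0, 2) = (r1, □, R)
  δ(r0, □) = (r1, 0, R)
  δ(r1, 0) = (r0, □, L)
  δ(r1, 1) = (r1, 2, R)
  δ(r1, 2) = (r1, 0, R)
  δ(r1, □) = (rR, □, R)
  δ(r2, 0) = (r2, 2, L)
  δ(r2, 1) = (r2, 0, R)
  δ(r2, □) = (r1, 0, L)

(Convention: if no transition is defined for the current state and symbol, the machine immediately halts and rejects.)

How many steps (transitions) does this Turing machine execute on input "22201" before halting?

Execution trace:
Initial: [r0]22201
Step 1: δ(r0, 2) = (r1, □, R) → □[r1]2201
Step 2: δ(r1, 2) = (r1, 0, R) → □0[r1]201
Step 3: δ(r1, 2) = (r1, 0, R) → □00[r1]01
Step 4: δ(r1, 0) = (r0, □, L) → □0[r0]0□1
Step 5: δ(r0, 0) = (r2, 1, L) → □[r2]01□1
Step 6: δ(r2, 0) = (r2, 2, L) → [r2]□21□1
Step 7: δ(r2, □) = (r1, 0, L) → [r1]□021□1
Step 8: δ(r1, □) = (rR, □, R) → □[rR]021□1

The machine reaches the reject state rR and halts.

The machine executed 8 steps before halting.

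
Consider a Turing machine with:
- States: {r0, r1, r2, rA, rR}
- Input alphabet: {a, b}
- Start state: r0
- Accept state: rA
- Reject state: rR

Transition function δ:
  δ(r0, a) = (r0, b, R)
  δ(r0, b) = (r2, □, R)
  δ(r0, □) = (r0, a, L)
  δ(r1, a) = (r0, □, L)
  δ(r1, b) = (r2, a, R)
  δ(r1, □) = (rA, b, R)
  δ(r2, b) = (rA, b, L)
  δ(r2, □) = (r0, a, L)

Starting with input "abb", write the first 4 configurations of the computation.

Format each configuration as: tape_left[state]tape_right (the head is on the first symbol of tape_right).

Transitions applied:
Step 1: δ(r0, a) = (r0, b, R)
Step 2: δ(r0, b) = (r2, □, R)
Step 3: δ(r2, b) = (rA, b, L)

The first 4 configurations are:
[r0]abb ⊢ b[r0]bb ⊢ b□[r2]b ⊢ b[rA]□b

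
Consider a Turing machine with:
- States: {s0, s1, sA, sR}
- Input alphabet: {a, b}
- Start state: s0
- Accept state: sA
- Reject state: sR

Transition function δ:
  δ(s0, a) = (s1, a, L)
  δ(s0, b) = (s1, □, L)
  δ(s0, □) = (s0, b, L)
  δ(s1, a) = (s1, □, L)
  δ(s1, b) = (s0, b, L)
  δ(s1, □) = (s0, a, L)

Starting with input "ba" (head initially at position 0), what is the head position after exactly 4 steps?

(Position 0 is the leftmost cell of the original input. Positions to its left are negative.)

Execution trace (head position shown):
Step 0: [s0]ba  (head at position 0)
Step 1: move left → [s1]□□a  (head at position -1)
Step 2: move left → [s0]□a□a  (head at position -2)
Step 3: move left → [s0]□ba□a  (head at position -3)
Step 4: move left → [s0]□bba□a  (head at position -4)

After 4 steps, the head is at position -4.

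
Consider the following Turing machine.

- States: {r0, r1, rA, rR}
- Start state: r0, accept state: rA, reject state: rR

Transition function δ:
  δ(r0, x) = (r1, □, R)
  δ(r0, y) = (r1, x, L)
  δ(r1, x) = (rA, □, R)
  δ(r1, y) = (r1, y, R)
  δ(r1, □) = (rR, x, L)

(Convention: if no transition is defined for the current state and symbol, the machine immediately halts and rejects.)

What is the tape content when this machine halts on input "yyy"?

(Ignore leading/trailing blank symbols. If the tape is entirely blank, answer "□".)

Execution trace:
Initial: [r0]yyy
Step 1: δ(r0, y) = (r1, x, L) → [r1]□xyy
Step 2: δ(r1, □) = (rR, x, L) → [rR]□xxyy

The machine reaches the reject state rR and halts.

Final tape (ignoring leading/trailing blanks): xxyy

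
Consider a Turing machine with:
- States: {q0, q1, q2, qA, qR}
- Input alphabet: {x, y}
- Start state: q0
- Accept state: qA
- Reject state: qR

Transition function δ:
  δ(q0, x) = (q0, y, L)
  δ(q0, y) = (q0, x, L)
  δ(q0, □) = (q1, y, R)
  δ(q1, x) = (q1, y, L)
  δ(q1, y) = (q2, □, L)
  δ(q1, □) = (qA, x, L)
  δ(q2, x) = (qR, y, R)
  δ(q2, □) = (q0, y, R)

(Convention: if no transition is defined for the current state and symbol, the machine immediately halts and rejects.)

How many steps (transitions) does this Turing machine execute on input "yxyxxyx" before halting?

Execution trace:
Initial: [q0]yxyxxyx
Step 1: δ(q0, y) = (q0, x, L) → [q0]□xxyxxyx
Step 2: δ(q0, □) = (q1, y, R) → y[q1]xxyxxyx
Step 3: δ(q1, x) = (q1, y, L) → [q1]yyxyxxyx
Step 4: δ(q1, y) = (q2, □, L) → [q2]□□yxyxxyx
Step 5: δ(q2, □) = (q0, y, R) → y[q0]□yxyxxyx
Step 6: δ(q0, □) = (q1, y, R) → yy[q1]yxyxxyx
Step 7: δ(q1, y) = (q2, □, L) → y[q2]y□xyxxyx

No transition is defined for δ(q2, y). By convention the machine halts and rejects.

The machine executed 7 steps before halting.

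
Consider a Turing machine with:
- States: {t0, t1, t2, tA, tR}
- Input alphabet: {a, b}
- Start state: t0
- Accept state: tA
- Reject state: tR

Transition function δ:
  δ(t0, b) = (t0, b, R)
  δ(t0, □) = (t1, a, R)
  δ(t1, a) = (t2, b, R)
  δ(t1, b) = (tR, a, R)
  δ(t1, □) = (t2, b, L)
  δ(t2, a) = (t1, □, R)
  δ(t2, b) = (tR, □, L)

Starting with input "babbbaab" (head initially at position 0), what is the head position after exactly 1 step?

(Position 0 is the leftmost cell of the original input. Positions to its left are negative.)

Execution trace (head position shown):
Step 0: [t0]babbbaab  (head at position 0)
Step 1: move right → b[t0]abbbaab  (head at position 1)

After 1 step, the head is at position 1.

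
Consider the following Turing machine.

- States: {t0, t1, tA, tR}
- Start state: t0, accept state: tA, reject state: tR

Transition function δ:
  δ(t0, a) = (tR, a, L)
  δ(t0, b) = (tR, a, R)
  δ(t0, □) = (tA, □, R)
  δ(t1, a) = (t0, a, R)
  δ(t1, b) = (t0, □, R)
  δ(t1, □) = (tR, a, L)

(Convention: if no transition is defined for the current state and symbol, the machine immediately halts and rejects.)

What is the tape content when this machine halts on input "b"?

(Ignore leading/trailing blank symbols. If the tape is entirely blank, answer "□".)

Execution trace:
Initial: [t0]b
Step 1: δ(t0, b) = (tR, a, R) → a[tR]□

The machine reaches the reject state tR and halts.

Final tape (ignoring leading/trailing blanks): a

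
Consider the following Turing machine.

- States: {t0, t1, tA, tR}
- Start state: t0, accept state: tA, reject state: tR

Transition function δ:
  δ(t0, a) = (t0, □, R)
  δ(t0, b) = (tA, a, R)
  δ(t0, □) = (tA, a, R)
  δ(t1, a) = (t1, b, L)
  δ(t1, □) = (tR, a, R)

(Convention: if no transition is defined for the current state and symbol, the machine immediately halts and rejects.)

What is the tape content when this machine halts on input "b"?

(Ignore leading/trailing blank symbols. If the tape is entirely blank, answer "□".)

Execution trace:
Initial: [t0]b
Step 1: δ(t0, b) = (tA, a, R) → a[tA]□

The machine reaches the accept state tA and halts.

Final tape (ignoring leading/trailing blanks): a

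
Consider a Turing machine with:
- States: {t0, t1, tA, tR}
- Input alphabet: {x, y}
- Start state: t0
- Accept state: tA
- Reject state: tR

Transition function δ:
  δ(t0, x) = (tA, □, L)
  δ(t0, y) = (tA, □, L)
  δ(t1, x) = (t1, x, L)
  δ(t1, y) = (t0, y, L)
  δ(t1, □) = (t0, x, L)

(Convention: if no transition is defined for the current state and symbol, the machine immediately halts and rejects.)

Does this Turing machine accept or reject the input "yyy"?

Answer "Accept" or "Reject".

Execution trace:
Initial: [t0]yyy
Step 1: δ(t0, y) = (tA, □, L) → [tA]□□yy

The machine reaches the accept state tA and halts.

Answer: Accept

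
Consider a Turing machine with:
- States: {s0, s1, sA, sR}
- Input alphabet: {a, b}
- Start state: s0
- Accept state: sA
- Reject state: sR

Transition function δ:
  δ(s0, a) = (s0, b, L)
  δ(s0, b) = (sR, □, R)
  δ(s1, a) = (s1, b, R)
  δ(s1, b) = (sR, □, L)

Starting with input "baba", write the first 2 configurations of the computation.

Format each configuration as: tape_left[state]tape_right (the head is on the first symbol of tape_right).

Transitions applied:
Step 1: δ(s0, b) = (sR, □, R)

The first 2 configurations are:
[s0]baba ⊢ □[sR]aba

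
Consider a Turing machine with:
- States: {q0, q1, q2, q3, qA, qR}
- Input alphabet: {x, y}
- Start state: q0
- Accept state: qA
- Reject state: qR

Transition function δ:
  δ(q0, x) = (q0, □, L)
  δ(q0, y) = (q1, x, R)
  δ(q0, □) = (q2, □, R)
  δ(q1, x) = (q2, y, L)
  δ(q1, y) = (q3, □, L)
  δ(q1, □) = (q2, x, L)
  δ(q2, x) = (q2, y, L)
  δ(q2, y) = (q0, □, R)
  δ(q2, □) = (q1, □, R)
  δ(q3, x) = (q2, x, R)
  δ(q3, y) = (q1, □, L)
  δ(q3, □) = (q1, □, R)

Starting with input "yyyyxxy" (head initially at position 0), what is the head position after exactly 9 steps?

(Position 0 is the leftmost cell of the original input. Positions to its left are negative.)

Execution trace (head position shown):
Step 0: [q0]yyyyxxy  (head at position 0)
Step 1: move right → x[q1]yyyxxy  (head at position 1)
Step 2: move left → [q3]x□yyxxy  (head at position 0)
Step 3: move right → x[q2]□yyxxy  (head at position 1)
Step 4: move right → x□[q1]yyxxy  (head at position 2)
Step 5: move left → x[q3]□□yxxy  (head at position 1)
Step 6: move right → x□[q1]□yxxy  (head at position 2)
Step 7: move left → x[q2]□xyxxy  (head at position 1)
Step 8: move right → x□[q1]xyxxy  (head at position 2)
Step 9: move left → x[q2]□yyxxy  (head at position 1)

After 9 steps, the head is at position 1.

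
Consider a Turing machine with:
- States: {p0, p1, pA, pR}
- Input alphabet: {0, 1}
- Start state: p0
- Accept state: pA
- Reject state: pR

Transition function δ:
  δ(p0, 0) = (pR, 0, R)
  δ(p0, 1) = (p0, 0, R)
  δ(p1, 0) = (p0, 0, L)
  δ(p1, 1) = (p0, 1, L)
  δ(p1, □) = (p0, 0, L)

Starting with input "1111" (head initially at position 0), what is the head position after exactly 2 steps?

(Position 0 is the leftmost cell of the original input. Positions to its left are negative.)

Execution trace (head position shown):
Step 0: [p0]1111  (head at position 0)
Step 1: move right → 0[p0]111  (head at position 1)
Step 2: move right → 00[p0]11  (head at position 2)

After 2 steps, the head is at position 2.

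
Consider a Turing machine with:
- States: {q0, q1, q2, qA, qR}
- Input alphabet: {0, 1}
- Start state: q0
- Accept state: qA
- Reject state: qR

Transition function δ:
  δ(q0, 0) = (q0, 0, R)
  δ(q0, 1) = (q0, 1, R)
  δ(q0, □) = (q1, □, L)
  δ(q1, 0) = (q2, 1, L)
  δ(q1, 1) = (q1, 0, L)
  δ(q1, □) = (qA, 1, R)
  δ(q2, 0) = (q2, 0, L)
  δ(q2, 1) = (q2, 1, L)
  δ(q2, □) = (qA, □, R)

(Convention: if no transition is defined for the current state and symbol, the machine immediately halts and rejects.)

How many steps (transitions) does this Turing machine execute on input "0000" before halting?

Execution trace:
Initial: [q0]0000
Step 1: δ(q0, 0) = (q0, 0, R) → 0[q0]000
Step 2: δ(q0, 0) = (q0, 0, R) → 00[q0]00
Step 3: δ(q0, 0) = (q0, 0, R) → 000[q0]0
Step 4: δ(q0, 0) = (q0, 0, R) → 0000[q0]□
Step 5: δ(q0, □) = (q1, □, L) → 000[q1]0□
Step 6: δ(q1, 0) = (q2, 1, L) → 00[q2]01□
Step 7: δ(q2, 0) = (q2, 0, L) → 0[q2]001□
Step 8: δ(q2, 0) = (q2, 0, L) → [q2]0001□
Step 9: δ(q2, 0) = (q2, 0, L) → [q2]□0001□
Step 10: δ(q2, □) = (qA, □, R) → □[qA]0001□

The machine reaches the accept state qA and halts.

The machine executed 10 steps before halting.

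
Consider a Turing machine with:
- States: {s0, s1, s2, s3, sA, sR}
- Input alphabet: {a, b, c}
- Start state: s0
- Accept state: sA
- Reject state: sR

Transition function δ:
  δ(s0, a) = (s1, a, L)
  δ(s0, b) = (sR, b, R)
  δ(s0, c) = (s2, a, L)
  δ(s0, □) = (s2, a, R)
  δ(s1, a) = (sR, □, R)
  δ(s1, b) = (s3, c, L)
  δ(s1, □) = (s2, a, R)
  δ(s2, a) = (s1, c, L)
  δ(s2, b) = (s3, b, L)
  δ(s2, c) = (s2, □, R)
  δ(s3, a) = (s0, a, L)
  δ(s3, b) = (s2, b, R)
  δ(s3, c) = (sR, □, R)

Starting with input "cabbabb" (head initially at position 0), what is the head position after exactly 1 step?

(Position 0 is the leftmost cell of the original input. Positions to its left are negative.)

Execution trace (head position shown):
Step 0: [s0]cabbabb  (head at position 0)
Step 1: move left → [s2]□aabbabb  (head at position -1)

After 1 step, the head is at position -1.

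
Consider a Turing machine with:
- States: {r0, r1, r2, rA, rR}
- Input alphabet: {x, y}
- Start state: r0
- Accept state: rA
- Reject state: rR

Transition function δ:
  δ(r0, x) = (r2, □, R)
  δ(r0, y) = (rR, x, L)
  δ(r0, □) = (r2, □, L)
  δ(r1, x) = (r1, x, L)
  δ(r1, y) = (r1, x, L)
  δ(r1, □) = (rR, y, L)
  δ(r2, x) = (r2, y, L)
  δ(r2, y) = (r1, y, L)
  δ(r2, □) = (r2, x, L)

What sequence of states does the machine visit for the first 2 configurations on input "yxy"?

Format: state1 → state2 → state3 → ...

Execution trace:
Initial: [r0]yxy
Step 1: δ(r0, y) = (rR, x, L) → [rR]□xxy

The machine reaches the reject state rR and halts.

State sequence: r0 → rR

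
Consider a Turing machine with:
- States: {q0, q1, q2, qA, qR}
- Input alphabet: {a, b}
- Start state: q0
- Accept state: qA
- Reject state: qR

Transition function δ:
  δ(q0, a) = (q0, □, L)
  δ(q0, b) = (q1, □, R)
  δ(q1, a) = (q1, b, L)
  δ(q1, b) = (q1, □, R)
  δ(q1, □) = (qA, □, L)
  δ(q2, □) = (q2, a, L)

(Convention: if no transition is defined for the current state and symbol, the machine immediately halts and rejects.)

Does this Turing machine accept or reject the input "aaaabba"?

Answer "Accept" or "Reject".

Execution trace:
Initial: [q0]aaaabba
Step 1: δ(q0, a) = (q0, □, L) → [q0]□□aaabba

No transition is defined for δ(q0, □). By convention the machine halts and rejects.

Answer: Reject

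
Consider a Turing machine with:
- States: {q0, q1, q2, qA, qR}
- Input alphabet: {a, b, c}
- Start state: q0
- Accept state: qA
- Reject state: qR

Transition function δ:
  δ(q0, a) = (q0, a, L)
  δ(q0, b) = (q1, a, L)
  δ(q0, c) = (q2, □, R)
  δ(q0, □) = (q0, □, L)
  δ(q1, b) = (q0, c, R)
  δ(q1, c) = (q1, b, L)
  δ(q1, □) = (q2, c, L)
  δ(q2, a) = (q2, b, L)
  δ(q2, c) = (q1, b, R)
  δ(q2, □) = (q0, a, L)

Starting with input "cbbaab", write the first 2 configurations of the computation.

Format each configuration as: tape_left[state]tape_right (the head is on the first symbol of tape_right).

Transitions applied:
Step 1: δ(q0, c) = (q2, □, R)

The first 2 configurations are:
[q0]cbbaab ⊢ □[q2]bbaab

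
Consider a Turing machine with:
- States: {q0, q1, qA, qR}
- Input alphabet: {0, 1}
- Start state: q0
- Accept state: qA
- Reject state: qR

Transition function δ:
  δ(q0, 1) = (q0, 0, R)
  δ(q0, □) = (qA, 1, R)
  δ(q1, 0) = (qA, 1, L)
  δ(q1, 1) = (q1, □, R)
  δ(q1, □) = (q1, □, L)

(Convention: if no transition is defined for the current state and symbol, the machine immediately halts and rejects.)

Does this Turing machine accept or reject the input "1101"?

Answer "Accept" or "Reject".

Execution trace:
Initial: [q0]1101
Step 1: δ(q0, 1) = (q0, 0, R) → 0[q0]101
Step 2: δ(q0, 1) = (q0, 0, R) → 00[q0]01

No transition is defined for δ(q0, 0). By convention the machine halts and rejects.

Answer: Reject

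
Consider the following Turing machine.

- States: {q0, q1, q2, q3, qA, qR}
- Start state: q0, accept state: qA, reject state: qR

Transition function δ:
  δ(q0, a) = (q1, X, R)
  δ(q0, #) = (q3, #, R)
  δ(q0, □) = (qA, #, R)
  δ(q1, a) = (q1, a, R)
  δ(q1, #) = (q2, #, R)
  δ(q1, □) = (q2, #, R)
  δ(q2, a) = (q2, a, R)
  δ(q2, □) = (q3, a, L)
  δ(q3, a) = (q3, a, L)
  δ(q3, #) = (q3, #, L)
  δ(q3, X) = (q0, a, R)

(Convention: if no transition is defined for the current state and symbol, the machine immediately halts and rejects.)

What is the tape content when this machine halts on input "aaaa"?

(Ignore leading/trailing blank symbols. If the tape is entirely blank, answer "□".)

Execution trace:
Initial: [q0]aaaa
Step 1: δ(q0, a) = (q1, X, R) → X[q1]aaa
Step 2: δ(q1, a) = (q1, a, R) → Xa[q1]aa
Step 3: δ(q1, a) = (q1, a, R) → Xaa[q1]a
Step 4: δ(q1, a) = (q1, a, R) → Xaaa[q1]□
Step 5: δ(q1, □) = (q2, #, R) → Xaaa#[q2]□
Step 6: δ(q2, □) = (q3, a, L) → Xaaa[q3]#a
Step 7: δ(q3, #) = (q3, #, L) → Xaa[q3]a#a
Step 8: δ(q3, a) = (q3, a, L) → Xa[q3]aa#a
Step 9: δ(q3, a) = (q3, a, L) → X[q3]aaa#a
Step 10: δ(q3, a) = (q3, a, L) → [q3]Xaaa#a
Step 11: δ(q3, X) = (q0, a, R) → a[q0]aaa#a
Step 12: δ(q0, a) = (q1, X, R) → aX[q1]aa#a
Step 13: δ(q1, a) = (q1, a, R) → aXa[q1]a#a
Step 14: δ(q1, a) = (q1, a, R) → aXaa[q1]#a
Step 15: δ(q1, #) = (q2, #, R) → aXaa#[q2]a
Step 16: δ(q2, a) = (q2, a, R) → aXaa#a[q2]□
Step 17: δ(q2, □) = (q3, a, L) → aXaa#[q3]aa
Step 18: δ(q3, a) = (q3, a, L) → aXaa[q3]#aa
Step 19: δ(q3, #) = (q3, #, L) → aXa[q3]a#aa
Step 20: δ(q3, a) = (q3, a, L) → aX[q3]aa#aa
Step 21: δ(q3, a) = (q3, a, L) → a[q3]Xaa#aa
Step 22: δ(q3, X) = (q0, a, R) → aa[q0]aa#aa
Step 23: δ(q0, a) = (q1, X, R) → aaX[q1]a#aa
Step 24: δ(q1, a) = (q1, a, R) → aaXa[q1]#aa
Step 25: δ(q1, #) = (q2, #, R) → aaXa#[q2]aa
Step 26: δ(q2, a) = (q2, a, R) → aaXa#a[q2]a
Step 27: δ(q2, a) = (q2, a, R) → aaXa#aa[q2]□
Step 28: δ(q2, □) = (q3, a, L) → aaXa#a[q3]aa
Step 29: δ(q3, a) = (q3, a, L) → aaXa#[q3]aaa
Step 30: δ(q3, a) = (q3, a, L) → aaXa[q3]#aaa
Step 31: δ(q3, #) = (q3, #, L) → aaX[q3]a#aaa
Step 32: δ(q3, a) = (q3, a, L) → aa[q3]Xa#aaa
Step 33: δ(q3, X) = (q0, a, R) → aaa[q0]a#aaa
Step 34: δ(q0, a) = (q1, X, R) → aaaX[q1]#aaa
Step 35: δ(q1, #) = (q2, #, R) → aaaX#[q2]aaa
Step 36: δ(q2, a) = (q2, a, R) → aaaX#a[q2]aa
Step 37: δ(q2, a) = (q2, a, R) → aaaX#aa[q2]a
Step 38: δ(q2, a) = (q2, a, R) → aaaX#aaa[q2]□
Step 39: δ(q2, □) = (q3, a, L) → aaaX#aa[q3]aa
Step 40: δ(q3, a) = (q3, a, L) → aaaX#a[q3]aaa
Step 41: δ(q3, a) = (q3, a, L) → aaaX#[q3]aaaa
Step 42: δ(q3, a) = (q3, a, L) → aaaX[q3]#aaaa
Step 43: δ(q3, #) = (q3, #, L) → aaa[q3]X#aaaa
Step 44: δ(q3, X) = (q0, a, R) → aaaa[q0]#aaaa
Step 45: δ(q0, #) = (q3, #, R) → aaaa#[q3]aaaa
Step 46: δ(q3, a) = (q3, a, L) → aaaa[q3]#aaaa
Step 47: δ(q3, #) = (q3, #, L) → aaa[q3]a#aaaa
Step 48: δ(q3, a) = (q3, a, L) → aa[q3]aa#aaaa
Step 49: δ(q3, a) = (q3, a, L) → a[q3]aaa#aaaa
Step 50: δ(q3, a) = (q3, a, L) → [q3]aaaa#aaaa
Step 51: δ(q3, a) = (q3, a, L) → [q3]□aaaa#aaaa

No transition is defined for δ(q3, □). By convention the machine halts and rejects.

Final tape (ignoring leading/trailing blanks): aaaa#aaaa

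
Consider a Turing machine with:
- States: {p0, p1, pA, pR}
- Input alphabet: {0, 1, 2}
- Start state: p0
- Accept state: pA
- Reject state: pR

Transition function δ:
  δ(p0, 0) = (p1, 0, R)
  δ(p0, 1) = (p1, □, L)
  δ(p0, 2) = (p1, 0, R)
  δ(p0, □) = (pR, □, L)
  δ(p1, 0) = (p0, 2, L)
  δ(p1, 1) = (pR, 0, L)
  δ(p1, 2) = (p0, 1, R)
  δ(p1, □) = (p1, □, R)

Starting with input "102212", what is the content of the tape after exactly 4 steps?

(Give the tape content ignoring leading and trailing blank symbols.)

Execution trace:
Initial: [p0]102212
Step 1: δ(p0, 1) = (p1, □, L) → [p1]□□02212
Step 2: δ(p1, □) = (p1, □, R) → □[p1]□02212
Step 3: δ(p1, □) = (p1, □, R) → □□[p1]02212
Step 4: δ(p1, 0) = (p0, 2, L) → □[p0]□22212

After 4 steps, the tape (ignoring leading/trailing blanks) is: 22212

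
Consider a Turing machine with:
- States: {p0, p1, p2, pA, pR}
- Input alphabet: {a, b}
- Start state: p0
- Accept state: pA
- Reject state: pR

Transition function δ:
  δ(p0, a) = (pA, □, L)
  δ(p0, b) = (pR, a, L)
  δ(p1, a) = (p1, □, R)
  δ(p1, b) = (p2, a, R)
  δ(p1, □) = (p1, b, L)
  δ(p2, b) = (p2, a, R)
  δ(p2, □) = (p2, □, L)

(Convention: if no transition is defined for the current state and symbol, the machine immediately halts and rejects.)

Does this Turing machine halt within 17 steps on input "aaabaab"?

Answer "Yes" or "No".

Execution trace:
Initial: [p0]aaabaab
Step 1: δ(p0, a) = (pA, □, L) → [pA]□□aabaab

The machine reaches the accept state pA and halts.
The machine halted after 1 step (within the 17-step bound).

Answer: Yes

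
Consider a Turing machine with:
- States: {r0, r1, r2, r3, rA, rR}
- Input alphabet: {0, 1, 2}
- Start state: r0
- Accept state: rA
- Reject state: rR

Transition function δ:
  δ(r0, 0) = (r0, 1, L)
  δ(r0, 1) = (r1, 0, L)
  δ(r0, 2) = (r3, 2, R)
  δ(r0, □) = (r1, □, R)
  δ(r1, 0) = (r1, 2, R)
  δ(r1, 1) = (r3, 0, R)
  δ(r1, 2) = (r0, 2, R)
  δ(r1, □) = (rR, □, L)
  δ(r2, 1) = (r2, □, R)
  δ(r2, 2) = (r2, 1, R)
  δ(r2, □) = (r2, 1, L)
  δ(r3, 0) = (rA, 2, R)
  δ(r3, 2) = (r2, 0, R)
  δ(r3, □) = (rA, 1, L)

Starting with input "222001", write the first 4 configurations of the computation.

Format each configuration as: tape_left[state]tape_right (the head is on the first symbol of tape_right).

Transitions applied:
Step 1: δ(r0, 2) = (r3, 2, R)
Step 2: δ(r3, 2) = (r2, 0, R)
Step 3: δ(r2, 2) = (r2, 1, R)

The first 4 configurations are:
[r0]222001 ⊢ 2[r3]22001 ⊢ 20[r2]2001 ⊢ 201[r2]001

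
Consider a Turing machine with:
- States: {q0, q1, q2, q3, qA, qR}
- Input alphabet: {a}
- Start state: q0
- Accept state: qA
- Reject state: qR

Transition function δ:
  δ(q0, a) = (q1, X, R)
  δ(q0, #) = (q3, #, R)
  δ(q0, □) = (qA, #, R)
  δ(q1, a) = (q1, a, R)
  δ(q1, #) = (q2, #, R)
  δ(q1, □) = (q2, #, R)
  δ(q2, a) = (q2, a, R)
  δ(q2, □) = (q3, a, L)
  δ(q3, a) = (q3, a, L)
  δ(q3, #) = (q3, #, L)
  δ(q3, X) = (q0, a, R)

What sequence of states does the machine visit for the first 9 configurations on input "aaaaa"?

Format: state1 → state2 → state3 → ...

Execution trace:
Initial: [q0]aaaaa
Step 1: δ(q0, a) = (q1, X, R) → X[q1]aaaa
Step 2: δ(q1, a) = (q1, a, R) → Xa[q1]aaa
Step 3: δ(q1, a) = (q1, a, R) → Xaa[q1]aa
Step 4: δ(q1, a) = (q1, a, R) → Xaaa[q1]a
Step 5: δ(q1, a) = (q1, a, R) → Xaaaa[q1]□
Step 6: δ(q1, □) = (q2, #, R) → Xaaaa#[q2]□
Step 7: δ(q2, □) = (q3, a, L) → Xaaaa[q3]#a
Step 8: δ(q3, #) = (q3, #, L) → Xaaa[q3]a#a

State sequence: q0 → q1 → q1 → q1 → q1 → q1 → q2 → q3 → q3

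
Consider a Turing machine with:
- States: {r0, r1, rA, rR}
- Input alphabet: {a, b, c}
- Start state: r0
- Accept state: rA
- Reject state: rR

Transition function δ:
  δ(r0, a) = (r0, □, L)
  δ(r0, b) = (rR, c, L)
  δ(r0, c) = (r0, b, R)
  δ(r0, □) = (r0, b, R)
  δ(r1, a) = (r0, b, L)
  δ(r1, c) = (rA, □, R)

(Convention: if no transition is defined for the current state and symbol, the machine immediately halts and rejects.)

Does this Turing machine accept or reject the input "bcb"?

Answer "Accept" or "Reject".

Execution trace:
Initial: [r0]bcb
Step 1: δ(r0, b) = (rR, c, L) → [rR]□ccb

The machine reaches the reject state rR and halts.

Answer: Reject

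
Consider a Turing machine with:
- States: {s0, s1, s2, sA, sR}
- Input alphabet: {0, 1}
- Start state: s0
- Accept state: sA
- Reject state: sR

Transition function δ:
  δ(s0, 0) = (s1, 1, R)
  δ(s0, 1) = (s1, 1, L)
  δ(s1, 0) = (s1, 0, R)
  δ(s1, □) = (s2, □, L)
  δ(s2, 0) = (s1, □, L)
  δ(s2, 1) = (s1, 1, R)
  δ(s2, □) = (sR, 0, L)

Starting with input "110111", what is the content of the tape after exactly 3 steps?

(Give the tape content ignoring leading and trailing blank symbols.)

Execution trace:
Initial: [s0]110111
Step 1: δ(s0, 1) = (s1, 1, L) → [s1]□110111
Step 2: δ(s1, □) = (s2, □, L) → [s2]□□110111
Step 3: δ(s2, □) = (sR, 0, L) → [sR]□0□110111

The machine reaches the reject state sR and halts.

After 3 steps, the tape (ignoring leading/trailing blanks) is: 0□110111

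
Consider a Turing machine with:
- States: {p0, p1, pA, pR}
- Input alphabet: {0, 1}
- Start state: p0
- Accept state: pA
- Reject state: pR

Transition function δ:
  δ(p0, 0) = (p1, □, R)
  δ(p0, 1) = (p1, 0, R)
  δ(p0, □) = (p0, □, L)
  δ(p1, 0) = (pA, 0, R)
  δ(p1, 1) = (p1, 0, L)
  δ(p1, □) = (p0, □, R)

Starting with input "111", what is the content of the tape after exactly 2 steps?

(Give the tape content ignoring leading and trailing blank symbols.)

Execution trace:
Initial: [p0]111
Step 1: δ(p0, 1) = (p1, 0, R) → 0[p1]11
Step 2: δ(p1, 1) = (p1, 0, L) → [p1]001

After 2 steps, the tape (ignoring leading/trailing blanks) is: 001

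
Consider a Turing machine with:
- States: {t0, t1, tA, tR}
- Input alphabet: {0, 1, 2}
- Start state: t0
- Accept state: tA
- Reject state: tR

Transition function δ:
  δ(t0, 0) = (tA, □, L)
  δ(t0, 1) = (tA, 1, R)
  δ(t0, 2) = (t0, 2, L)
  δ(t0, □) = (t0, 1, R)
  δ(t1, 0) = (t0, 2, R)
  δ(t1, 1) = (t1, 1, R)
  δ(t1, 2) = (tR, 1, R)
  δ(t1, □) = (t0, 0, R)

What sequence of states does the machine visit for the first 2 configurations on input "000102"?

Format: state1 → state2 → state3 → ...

Execution trace:
Initial: [t0]000102
Step 1: δ(t0, 0) = (tA, □, L) → [tA]□□00102

The machine reaches the accept state tA and halts.

State sequence: t0 → tA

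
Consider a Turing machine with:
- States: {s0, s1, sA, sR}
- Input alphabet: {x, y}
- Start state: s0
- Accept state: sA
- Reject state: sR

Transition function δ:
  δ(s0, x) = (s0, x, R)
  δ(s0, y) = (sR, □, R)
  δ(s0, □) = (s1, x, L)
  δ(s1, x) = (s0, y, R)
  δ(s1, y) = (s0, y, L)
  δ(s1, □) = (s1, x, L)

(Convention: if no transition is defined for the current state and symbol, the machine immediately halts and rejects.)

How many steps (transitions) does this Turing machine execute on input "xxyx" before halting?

Execution trace:
Initial: [s0]xxyx
Step 1: δ(s0, x) = (s0, x, R) → x[s0]xyx
Step 2: δ(s0, x) = (s0, x, R) → xx[s0]yx
Step 3: δ(s0, y) = (sR, □, R) → xx□[sR]x

The machine reaches the reject state sR and halts.

The machine executed 3 steps before halting.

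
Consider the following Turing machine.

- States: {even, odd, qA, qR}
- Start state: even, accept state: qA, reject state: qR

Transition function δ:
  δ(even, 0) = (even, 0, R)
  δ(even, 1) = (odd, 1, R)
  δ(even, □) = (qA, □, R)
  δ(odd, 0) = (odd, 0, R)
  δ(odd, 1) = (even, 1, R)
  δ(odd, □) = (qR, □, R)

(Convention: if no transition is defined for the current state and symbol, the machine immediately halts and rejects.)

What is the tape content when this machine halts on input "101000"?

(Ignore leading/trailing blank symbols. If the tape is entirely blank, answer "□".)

Execution trace:
Initial: [even]101000
Step 1: δ(even, 1) = (odd, 1, R) → 1[odd]01000
Step 2: δ(odd, 0) = (odd, 0, R) → 10[odd]1000
Step 3: δ(odd, 1) = (even, 1, R) → 101[even]000
Step 4: δ(even, 0) = (even, 0, R) → 1010[even]00
Step 5: δ(even, 0) = (even, 0, R) → 10100[even]0
Step 6: δ(even, 0) = (even, 0, R) → 101000[even]□
Step 7: δ(even, □) = (qA, □, R) → 101000□[qA]□

The machine reaches the accept state qA and halts.

Final tape (ignoring leading/trailing blanks): 101000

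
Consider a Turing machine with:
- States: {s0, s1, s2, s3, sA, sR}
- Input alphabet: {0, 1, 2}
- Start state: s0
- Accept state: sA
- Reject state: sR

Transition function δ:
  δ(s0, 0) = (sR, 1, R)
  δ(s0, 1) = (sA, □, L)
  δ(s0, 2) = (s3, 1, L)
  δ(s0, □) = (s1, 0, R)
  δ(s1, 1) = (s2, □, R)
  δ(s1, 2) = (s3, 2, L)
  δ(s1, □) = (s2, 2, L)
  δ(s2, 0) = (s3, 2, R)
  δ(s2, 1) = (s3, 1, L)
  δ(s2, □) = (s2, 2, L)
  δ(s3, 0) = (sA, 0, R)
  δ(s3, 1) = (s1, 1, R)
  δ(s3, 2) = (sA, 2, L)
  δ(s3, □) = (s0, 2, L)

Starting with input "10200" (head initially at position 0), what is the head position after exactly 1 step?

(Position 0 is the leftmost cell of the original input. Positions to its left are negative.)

Execution trace (head position shown):
Step 0: [s0]10200  (head at position 0)
Step 1: move left → [sA]□□0200  (head at position -1)

After 1 step, the head is at position -1.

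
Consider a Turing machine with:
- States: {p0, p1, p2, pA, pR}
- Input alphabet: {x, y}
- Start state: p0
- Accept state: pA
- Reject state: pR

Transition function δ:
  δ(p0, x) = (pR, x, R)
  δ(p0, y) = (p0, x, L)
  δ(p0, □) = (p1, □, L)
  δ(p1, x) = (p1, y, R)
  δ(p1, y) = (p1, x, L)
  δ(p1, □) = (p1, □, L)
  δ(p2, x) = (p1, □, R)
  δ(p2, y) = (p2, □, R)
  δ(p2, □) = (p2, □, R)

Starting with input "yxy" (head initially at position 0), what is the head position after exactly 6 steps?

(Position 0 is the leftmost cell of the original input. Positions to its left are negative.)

Execution trace (head position shown):
Step 0: [p0]yxy  (head at position 0)
Step 1: move left → [p0]□xxy  (head at position -1)
Step 2: move left → [p1]□□xxy  (head at position -2)
Step 3: move left → [p1]□□□xxy  (head at position -3)
Step 4: move left → [p1]□□□□xxy  (head at position -4)
Step 5: move left → [p1]□□□□□xxy  (head at position -5)
Step 6: move left → [p1]□□□□□□xxy  (head at position -6)

After 6 steps, the head is at position -6.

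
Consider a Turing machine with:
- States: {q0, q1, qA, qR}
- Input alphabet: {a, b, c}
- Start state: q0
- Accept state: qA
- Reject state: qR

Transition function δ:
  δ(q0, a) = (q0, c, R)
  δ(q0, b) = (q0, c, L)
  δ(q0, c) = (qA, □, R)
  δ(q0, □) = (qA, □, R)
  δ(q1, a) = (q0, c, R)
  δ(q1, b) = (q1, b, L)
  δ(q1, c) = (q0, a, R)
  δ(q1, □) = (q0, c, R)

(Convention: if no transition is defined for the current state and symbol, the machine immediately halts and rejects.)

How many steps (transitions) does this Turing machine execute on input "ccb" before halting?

Execution trace:
Initial: [q0]ccb
Step 1: δ(q0, c) = (qA, □, R) → □[qA]cb

The machine reaches the accept state qA and halts.

The machine executed 1 step before halting.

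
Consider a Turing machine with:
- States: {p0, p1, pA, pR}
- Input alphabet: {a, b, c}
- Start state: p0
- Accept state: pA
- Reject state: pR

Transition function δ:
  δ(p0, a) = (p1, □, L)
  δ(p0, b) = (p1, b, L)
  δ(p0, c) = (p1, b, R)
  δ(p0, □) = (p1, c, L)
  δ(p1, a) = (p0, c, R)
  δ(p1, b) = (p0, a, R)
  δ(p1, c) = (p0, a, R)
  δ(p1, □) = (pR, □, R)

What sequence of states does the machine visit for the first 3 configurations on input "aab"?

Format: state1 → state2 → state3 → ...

Execution trace:
Initial: [p0]aab
Step 1: δ(p0, a) = (p1, □, L) → [p1]□□ab
Step 2: δ(p1, □) = (pR, □, R) → □[pR]□ab

The machine reaches the reject state pR and halts.

State sequence: p0 → p1 → pR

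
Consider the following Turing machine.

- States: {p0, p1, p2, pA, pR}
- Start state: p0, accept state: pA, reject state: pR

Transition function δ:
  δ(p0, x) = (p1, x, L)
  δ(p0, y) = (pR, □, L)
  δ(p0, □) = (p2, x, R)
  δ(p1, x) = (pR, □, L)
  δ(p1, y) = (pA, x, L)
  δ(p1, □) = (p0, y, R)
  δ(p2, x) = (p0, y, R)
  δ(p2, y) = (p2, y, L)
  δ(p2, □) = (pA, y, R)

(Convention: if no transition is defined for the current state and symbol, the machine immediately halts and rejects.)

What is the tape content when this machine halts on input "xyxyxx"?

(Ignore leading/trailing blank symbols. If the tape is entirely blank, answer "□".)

Execution trace:
Initial: [p0]xyxyxx
Step 1: δ(p0, x) = (p1, x, L) → [p1]□xyxyxx
Step 2: δ(p1, □) = (p0, y, R) → y[p0]xyxyxx
Step 3: δ(p0, x) = (p1, x, L) → [p1]yxyxyxx
Step 4: δ(p1, y) = (pA, x, L) → [pA]□xxyxyxx

The machine reaches the accept state pA and halts.

Final tape (ignoring leading/trailing blanks): xxyxyxx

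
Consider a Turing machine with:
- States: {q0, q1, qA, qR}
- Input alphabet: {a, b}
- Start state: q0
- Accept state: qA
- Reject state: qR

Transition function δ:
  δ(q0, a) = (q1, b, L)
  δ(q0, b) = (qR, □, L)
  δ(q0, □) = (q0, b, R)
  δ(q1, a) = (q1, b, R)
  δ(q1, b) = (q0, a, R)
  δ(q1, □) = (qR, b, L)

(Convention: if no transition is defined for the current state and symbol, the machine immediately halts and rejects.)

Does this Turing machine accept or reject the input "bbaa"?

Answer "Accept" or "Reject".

Execution trace:
Initial: [q0]bbaa
Step 1: δ(q0, b) = (qR, □, L) → [qR]□□baa

The machine reaches the reject state qR and halts.

Answer: Reject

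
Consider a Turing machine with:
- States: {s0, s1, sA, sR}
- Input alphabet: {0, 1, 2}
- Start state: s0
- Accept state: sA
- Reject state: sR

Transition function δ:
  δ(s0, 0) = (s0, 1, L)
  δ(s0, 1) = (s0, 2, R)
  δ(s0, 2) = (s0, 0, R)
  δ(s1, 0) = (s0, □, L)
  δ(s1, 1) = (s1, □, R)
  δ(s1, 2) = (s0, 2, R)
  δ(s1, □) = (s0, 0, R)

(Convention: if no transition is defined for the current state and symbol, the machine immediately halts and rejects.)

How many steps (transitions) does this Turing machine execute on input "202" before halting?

Execution trace:
Initial: [s0]202
Step 1: δ(s0, 2) = (s0, 0, R) → 0[s0]02
Step 2: δ(s0, 0) = (s0, 1, L) → [s0]012
Step 3: δ(s0, 0) = (s0, 1, L) → [s0]□112

No transition is defined for δ(s0, □). By convention the machine halts and rejects.

The machine executed 3 steps before halting.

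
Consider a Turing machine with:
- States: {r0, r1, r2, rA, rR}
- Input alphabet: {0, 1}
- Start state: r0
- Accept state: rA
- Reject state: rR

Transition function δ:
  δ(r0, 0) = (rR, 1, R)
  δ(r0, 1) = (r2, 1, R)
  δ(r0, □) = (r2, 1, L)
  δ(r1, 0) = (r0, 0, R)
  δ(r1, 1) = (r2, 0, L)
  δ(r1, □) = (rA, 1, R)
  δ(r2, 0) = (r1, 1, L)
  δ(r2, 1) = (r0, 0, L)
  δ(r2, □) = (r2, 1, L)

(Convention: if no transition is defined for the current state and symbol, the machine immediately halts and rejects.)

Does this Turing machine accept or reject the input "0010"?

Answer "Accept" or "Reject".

Execution trace:
Initial: [r0]0010
Step 1: δ(r0, 0) = (rR, 1, R) → 1[rR]010

The machine reaches the reject state rR and halts.

Answer: Reject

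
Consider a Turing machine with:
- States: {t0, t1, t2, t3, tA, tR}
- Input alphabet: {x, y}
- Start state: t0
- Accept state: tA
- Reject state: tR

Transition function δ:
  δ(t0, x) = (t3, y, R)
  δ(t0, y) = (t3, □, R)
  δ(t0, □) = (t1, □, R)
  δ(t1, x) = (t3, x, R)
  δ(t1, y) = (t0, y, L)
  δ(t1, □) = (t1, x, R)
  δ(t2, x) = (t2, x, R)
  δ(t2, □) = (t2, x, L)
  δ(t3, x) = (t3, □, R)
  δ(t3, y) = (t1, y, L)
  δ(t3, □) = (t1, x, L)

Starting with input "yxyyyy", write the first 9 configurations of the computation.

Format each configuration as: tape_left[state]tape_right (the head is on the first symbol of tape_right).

Transitions applied:
Step 1: δ(t0, y) = (t3, □, R)
Step 2: δ(t3, x) = (t3, □, R)
Step 3: δ(t3, y) = (t1, y, L)
Step 4: δ(t1, □) = (t1, x, R)
Step 5: δ(t1, y) = (t0, y, L)
Step 6: δ(t0, x) = (t3, y, R)
Step 7: δ(t3, y) = (t1, y, L)
Step 8: δ(t1, y) = (t0, y, L)

The first 9 configurations are:
[t0]yxyyyy ⊢ □[t3]xyyyy ⊢ □□[t3]yyyy ⊢ □[t1]□yyyy ⊢ □x[t1]yyyy ⊢ □[t0]xyyyy ⊢ □y[t3]yyyy ⊢ □[t1]yyyyy ⊢ [t0]□yyyyy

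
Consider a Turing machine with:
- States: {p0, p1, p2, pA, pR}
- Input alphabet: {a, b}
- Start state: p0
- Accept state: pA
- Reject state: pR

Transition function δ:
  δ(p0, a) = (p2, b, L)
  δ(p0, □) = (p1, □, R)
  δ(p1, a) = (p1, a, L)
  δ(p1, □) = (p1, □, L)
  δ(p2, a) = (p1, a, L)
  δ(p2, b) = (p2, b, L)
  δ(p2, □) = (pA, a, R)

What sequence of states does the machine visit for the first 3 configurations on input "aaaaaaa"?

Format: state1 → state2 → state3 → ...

Execution trace:
Initial: [p0]aaaaaaa
Step 1: δ(p0, a) = (p2, b, L) → [p2]□baaaaaa
Step 2: δ(p2, □) = (pA, a, R) → a[pA]baaaaaa

The machine reaches the accept state pA and halts.

State sequence: p0 → p2 → pA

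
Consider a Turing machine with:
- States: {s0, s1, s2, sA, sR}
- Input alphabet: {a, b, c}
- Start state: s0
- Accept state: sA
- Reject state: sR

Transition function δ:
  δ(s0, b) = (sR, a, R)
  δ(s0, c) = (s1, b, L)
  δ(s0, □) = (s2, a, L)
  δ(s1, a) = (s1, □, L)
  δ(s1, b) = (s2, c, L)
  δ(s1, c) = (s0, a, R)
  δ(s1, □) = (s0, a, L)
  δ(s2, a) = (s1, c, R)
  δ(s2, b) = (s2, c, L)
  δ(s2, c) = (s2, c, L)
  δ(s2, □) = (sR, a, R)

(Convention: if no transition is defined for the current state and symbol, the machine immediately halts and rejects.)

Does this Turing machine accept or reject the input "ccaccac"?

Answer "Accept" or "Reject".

Execution trace:
Initial: [s0]ccaccac
Step 1: δ(s0, c) = (s1, b, L) → [s1]□bcaccac
Step 2: δ(s1, □) = (s0, a, L) → [s0]□abcaccac
Step 3: δ(s0, □) = (s2, a, L) → [s2]□aabcaccac
Step 4: δ(s2, □) = (sR, a, R) → a[sR]aabcaccac

The machine reaches the reject state sR and halts.

Answer: Reject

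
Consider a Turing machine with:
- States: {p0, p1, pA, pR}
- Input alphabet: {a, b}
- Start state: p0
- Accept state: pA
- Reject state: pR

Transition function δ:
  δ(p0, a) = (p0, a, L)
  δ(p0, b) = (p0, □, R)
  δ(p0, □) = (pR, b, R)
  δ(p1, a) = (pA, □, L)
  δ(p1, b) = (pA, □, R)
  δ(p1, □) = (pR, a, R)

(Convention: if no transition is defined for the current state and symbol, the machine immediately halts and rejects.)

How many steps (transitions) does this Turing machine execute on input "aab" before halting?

Execution trace:
Initial: [p0]aab
Step 1: δ(p0, a) = (p0, a, L) → [p0]□aab
Step 2: δ(p0, □) = (pR, b, R) → b[pR]aab

The machine reaches the reject state pR and halts.

The machine executed 2 steps before halting.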